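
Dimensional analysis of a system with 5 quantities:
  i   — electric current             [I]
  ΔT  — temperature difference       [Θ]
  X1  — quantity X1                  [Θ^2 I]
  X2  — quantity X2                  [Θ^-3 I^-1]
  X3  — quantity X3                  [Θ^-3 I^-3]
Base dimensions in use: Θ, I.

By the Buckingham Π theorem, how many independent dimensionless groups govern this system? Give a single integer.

3

Dimensional matrix (Θ×I by i×ΔT×X1×X2×X3):
  Θ: [ 0  1  2 -3 -3]
  I: [ 1  0  1 -1 -3]
RREF → pivots at {i,ΔT} ⇒ r = 2
n=5, r=2 ⇒ 3 dimensionless groups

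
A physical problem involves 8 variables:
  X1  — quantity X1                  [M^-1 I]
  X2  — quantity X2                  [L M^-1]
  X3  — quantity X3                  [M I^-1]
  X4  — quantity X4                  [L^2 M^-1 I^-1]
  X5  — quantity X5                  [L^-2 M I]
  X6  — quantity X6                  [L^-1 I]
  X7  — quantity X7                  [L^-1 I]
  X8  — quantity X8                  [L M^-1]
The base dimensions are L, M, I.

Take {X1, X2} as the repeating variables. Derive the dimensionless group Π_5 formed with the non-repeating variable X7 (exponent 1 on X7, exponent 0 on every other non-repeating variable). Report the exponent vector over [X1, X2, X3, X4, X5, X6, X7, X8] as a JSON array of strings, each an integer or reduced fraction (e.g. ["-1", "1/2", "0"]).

Exponent matrix [L,M,I] × [X1,X2,X3,X4,X5,X6,X7,X8]:
  L: [ 0  1  0  2 -2 -1 -1  1]
  M: [-1 -1  1 -1  1  0  0 -1]
  I: [ 1  0 -1 -1  1  1  1  0]
Echelon form has 2 nonzero rows (pivots: X1,X2)
Repeat: X1,X2; free: X3,X4,X5,X6,X7,X8
RREF:
  r0: [   1    0   -1   -1    1    1    1    0]
  r1: [   0    1    0    2   -2   -1   -1    1]
  r2: [   0    0    0    0    0    0    0    0]
Fix exponent of X7 at 1, X3 at 0, X4 at 0, X5 at 0, X6 at 0, X8 at 0; solve each RREF row for its pivot's exponent:
  r0: exp(X1) + (1)·1 = 0 ⇒ exp(X1) = -1
  r1: exp(X2) + (-1)·1 = 0 ⇒ exp(X2) = 1
Π_5 = X1^-1 · X2 · X7

["-1", "1", "0", "0", "0", "0", "1", "0"]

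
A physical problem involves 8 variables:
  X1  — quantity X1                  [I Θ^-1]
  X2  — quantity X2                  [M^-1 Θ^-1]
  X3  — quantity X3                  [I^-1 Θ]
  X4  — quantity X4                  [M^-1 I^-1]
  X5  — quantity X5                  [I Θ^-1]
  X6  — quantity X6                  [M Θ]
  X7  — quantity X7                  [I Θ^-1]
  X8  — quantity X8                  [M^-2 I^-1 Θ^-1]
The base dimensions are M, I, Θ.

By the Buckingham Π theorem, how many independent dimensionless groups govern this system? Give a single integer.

Exponent matrix [M,I,Θ] × [X1,X2,X3,X4,X5,X6,X7,X8]:
  M: [ 0 -1  0 -1  0  1  0 -2]
  I: [ 1  0 -1 -1  1  0  1 -1]
  Θ: [-1 -1  1  0 -1  1 -1 -1]
RREF → pivots at {X1,X2} ⇒ r = 2
8 vars − rank 2 = 6 Π groups

6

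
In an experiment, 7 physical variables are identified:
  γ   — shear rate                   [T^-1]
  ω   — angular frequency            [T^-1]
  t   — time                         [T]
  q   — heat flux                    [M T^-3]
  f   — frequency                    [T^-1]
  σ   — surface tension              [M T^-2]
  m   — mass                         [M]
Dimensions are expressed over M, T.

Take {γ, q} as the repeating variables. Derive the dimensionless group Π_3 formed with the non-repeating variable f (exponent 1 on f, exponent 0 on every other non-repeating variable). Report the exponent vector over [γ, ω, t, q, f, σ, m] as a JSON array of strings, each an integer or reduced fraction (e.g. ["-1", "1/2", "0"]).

Write exponents as rows M,T / cols γ,ω,t,q,f,σ,m:
  M: [ 0  0  0  1  0  1  1]
  T: [-1 -1  1 -3 -1 -2  0]
Row reduction gives pivot columns γ,q; rank = 2
Pivot set = {γ,q}, free = {ω,t,f,σ,m}
RREF:
  r0: [   1    1   -1    0    1   -1   -3]
  r1: [   0    0    0    1    0    1    1]
Fix exponent of f at 1, ω at 0, t at 0, σ at 0, m at 0; solve each RREF row for its pivot's exponent:
  r0: exp(γ) + (1)·1 = 0 ⇒ exp(γ) = -1
  r1: exp(q) + (0)·1 = 0 ⇒ exp(q) = 0
Π_3 = γ^-1 · f

["-1", "0", "0", "0", "1", "0", "0"]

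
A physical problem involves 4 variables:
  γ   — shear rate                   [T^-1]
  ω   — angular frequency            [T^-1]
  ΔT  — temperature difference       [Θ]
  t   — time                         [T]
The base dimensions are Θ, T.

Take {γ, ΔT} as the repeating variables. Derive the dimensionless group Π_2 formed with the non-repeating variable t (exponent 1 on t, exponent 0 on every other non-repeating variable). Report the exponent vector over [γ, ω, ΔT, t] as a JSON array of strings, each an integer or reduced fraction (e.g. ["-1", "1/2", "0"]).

["1", "0", "0", "1"]

Exponent matrix [Θ,T] × [γ,ω,ΔT,t]:
  Θ: [ 0  0  1  0]
  T: [-1 -1  0  1]
RREF → pivots at {γ,ΔT} ⇒ r = 2
Pivot set = {γ,ΔT}, free = {ω,t}
RREF:
  r0: [   1    1    0   -1]
  r1: [   0    0    1    0]
Fix exponent of t at 1, ω at 0; solve each RREF row for its pivot's exponent:
  r0: exp(γ) + (-1)·1 = 0 ⇒ exp(γ) = 1
  r1: exp(ΔT) + (0)·1 = 0 ⇒ exp(ΔT) = 0
Π_2 = γ · t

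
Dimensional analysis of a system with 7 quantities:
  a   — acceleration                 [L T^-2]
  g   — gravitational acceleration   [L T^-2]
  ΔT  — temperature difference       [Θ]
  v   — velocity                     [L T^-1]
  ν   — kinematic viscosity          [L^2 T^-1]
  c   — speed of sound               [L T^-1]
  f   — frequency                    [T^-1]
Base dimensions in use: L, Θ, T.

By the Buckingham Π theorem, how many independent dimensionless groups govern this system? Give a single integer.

Write exponents as rows L,Θ,T / cols a,g,ΔT,v,ν,c,f:
  L: [ 1  1  0  1  2  1  0]
  Θ: [ 0  0  1  0  0  0  0]
  T: [-2 -2  0 -1 -1 -1 -1]
Echelon form has 3 nonzero rows (pivots: a,ΔT,v)
7 vars − rank 3 = 4 Π groups

4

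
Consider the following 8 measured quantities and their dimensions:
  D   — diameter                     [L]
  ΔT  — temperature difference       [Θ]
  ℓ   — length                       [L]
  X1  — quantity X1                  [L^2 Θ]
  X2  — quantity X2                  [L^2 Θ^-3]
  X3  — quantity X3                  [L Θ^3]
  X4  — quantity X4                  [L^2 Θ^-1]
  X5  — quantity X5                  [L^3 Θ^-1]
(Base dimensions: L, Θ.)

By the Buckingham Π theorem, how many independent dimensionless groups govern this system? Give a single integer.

Dimensional matrix (L×Θ by D×ΔT×ℓ×X1×X2×X3×X4×X5):
  L: [ 1  0  1  2  2  1  2  3]
  Θ: [ 0  1  0  1 -3  3 -1 -1]
Row reduction gives pivot columns D,ΔT; rank = 2
n=8, r=2 ⇒ 6 dimensionless groups

6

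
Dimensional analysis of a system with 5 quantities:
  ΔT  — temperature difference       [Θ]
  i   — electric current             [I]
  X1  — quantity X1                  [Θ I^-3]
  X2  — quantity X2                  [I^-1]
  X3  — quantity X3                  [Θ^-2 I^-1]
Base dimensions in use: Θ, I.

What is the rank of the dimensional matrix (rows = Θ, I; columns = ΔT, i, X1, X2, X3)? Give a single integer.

Write exponents as rows Θ,I / cols ΔT,i,X1,X2,X3:
  Θ: [ 1  0  1  0 -2]
  I: [ 0  1 -3 -1 -1]
Row reduction gives pivot columns ΔT,i; rank = 2

2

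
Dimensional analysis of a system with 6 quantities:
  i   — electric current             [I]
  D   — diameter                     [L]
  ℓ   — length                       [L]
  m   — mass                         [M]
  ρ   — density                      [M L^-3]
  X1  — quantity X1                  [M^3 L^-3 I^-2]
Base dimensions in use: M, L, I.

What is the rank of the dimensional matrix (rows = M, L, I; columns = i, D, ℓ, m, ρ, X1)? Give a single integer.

Exponent matrix [M,L,I] × [i,D,ℓ,m,ρ,X1]:
  M: [ 0  0  0  1  1  3]
  L: [ 0  1  1  0 -3 -3]
  I: [ 1  0  0  0  0 -2]
Row reduction gives pivot columns i,D,m; rank = 3

3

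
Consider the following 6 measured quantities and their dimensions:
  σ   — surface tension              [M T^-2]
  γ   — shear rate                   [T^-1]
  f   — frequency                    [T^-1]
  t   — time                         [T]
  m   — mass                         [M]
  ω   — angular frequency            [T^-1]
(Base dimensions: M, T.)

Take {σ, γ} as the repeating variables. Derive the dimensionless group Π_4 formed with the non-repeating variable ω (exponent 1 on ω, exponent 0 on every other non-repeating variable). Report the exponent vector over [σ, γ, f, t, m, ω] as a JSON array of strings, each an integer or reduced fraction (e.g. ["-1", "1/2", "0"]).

Exponent matrix [M,T] × [σ,γ,f,t,m,ω]:
  M: [ 1  0  0  0  1  0]
  T: [-2 -1 -1  1  0 -1]
Echelon form has 2 nonzero rows (pivots: σ,γ)
Pivot set = {σ,γ}, free = {f,t,m,ω}
RREF:
  r0: [   1    0    0    0    1    0]
  r1: [   0    1    1   -1   -2    1]
Fix exponent of ω at 1, f at 0, t at 0, m at 0; solve each RREF row for its pivot's exponent:
  r0: exp(σ) + (0)·1 = 0 ⇒ exp(σ) = 0
  r1: exp(γ) + (1)·1 = 0 ⇒ exp(γ) = -1
Π_4 = γ^-1 · ω

["0", "-1", "0", "0", "0", "1"]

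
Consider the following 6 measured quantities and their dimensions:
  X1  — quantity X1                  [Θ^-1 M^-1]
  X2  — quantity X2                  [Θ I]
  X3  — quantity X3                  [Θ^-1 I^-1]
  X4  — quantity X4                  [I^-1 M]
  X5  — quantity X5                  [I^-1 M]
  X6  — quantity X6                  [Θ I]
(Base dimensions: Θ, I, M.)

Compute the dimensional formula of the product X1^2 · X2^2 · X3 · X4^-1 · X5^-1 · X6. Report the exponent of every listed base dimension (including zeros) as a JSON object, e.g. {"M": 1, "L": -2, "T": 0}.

Write exponents as rows Θ,I,M / cols X1,X2,X3,X4,X5,X6:
  Θ: [-1  1 -1  0  0  1]
  I: [ 0  1 -1 -1 -1  1]
  M: [-1  0  0  1  1  0]
  [Θ]: (2)·-1+(2)·1+(1)·-1+(-1)·0+(-1)·0+(1)·1 = 0
  [I]: (2)·0+(2)·1+(1)·-1+(-1)·-1+(-1)·-1+(1)·1 = 4
  [M]: (2)·-1+(2)·0+(1)·0+(-1)·1+(-1)·1+(1)·0 = -4
⇒ I^4 M^-4

{"Θ": 0, "I": 4, "M": -4}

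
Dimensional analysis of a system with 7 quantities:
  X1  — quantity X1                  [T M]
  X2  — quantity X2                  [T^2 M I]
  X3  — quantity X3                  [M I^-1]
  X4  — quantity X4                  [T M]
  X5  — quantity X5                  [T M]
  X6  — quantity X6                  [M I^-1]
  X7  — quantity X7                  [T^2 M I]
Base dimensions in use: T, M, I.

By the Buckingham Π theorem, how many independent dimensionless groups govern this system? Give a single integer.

5

Exponent matrix [T,M,I] × [X1,X2,X3,X4,X5,X6,X7]:
  T: [ 1  2  0  1  1  0  2]
  M: [ 1  1  1  1  1  1  1]
  I: [ 0  1 -1  0  0 -1  1]
Echelon form has 2 nonzero rows (pivots: X1,X2)
Π count = n − r = 7 − 2 = 5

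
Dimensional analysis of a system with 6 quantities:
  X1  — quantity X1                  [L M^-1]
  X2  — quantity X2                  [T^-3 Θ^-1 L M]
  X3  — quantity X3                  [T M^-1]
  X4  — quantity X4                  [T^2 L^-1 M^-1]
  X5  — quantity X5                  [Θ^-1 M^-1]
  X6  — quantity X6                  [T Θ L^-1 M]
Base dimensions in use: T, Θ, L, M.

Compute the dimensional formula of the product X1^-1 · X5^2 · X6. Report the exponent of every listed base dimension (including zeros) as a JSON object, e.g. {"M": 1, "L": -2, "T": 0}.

Dimensional matrix (T×Θ×L×M by X1×X2×X3×X4×X5×X6):
  T: [ 0 -3  1  2  0  1]
  Θ: [ 0 -1  0  0 -1  1]
  L: [ 1  1  0 -1  0 -1]
  M: [-1  1 -1 -1 -1  1]
  [T]: (-1)·0+(2)·0+(1)·1 = 1
  [Θ]: (-1)·0+(2)·-1+(1)·1 = -1
  [L]: (-1)·1+(2)·0+(1)·-1 = -2
  [M]: (-1)·-1+(2)·-1+(1)·1 = 0
⇒ T Θ^-1 L^-2

{"T": 1, "Θ": -1, "L": -2, "M": 0}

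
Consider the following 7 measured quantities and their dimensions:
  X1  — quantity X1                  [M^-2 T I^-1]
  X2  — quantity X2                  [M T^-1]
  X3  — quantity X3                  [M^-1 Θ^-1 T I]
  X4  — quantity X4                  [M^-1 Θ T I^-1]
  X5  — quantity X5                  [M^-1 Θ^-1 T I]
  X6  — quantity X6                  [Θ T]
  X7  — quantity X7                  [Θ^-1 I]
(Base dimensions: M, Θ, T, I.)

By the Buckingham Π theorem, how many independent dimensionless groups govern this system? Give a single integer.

Dimensional matrix (M×Θ×T×I by X1×X2×X3×X4×X5×X6×X7):
  M: [-2  1 -1 -1 -1  0  0]
  Θ: [ 0  0 -1  1 -1  1 -1]
  T: [ 1 -1  1  1  1  1  0]
  I: [-1  0  1 -1  1  0  1]
RREF → pivots at {X1,X2,X3} ⇒ r = 3
7 vars − rank 3 = 4 Π groups

4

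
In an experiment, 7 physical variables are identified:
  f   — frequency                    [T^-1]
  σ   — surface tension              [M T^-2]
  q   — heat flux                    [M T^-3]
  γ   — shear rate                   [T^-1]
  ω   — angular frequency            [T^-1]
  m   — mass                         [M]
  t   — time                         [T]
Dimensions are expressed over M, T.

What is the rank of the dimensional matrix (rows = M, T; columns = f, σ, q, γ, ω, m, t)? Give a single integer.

Dimensional matrix (M×T by f×σ×q×γ×ω×m×t):
  M: [ 0  1  1  0  0  1  0]
  T: [-1 -2 -3 -1 -1  0  1]
RREF → pivots at {f,σ} ⇒ r = 2

2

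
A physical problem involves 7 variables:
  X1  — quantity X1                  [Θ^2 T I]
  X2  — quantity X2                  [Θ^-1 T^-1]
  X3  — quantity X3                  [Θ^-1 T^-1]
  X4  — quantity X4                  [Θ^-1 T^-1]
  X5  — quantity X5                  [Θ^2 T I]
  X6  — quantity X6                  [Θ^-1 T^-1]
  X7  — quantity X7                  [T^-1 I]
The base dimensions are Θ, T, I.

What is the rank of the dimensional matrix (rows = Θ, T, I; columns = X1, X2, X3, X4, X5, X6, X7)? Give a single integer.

Dimensional matrix (Θ×T×I by X1×X2×X3×X4×X5×X6×X7):
  Θ: [ 2 -1 -1 -1  2 -1  0]
  T: [ 1 -1 -1 -1  1 -1 -1]
  I: [ 1  0  0  0  1  0  1]
RREF → pivots at {X1,X2} ⇒ r = 2

2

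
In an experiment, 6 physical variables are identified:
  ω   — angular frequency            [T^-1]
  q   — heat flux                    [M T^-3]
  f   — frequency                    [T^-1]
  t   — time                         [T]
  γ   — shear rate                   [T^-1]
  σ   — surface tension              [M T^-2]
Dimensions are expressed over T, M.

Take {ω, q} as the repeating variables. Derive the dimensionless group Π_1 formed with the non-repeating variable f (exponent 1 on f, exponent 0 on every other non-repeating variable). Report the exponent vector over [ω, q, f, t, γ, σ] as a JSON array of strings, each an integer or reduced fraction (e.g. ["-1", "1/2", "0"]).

["-1", "0", "1", "0", "0", "0"]

Exponent matrix [T,M] × [ω,q,f,t,γ,σ]:
  T: [-1 -3 -1  1 -1 -2]
  M: [ 0  1  0  0  0  1]
Row reduction gives pivot columns ω,q; rank = 2
Repeat: ω,q; free: f,t,γ,σ
RREF:
  r0: [   1    0    1   -1    1   -1]
  r1: [   0    1    0    0    0    1]
Fix exponent of f at 1, t at 0, γ at 0, σ at 0; solve each RREF row for its pivot's exponent:
  r0: exp(ω) + (1)·1 = 0 ⇒ exp(ω) = -1
  r1: exp(q) + (0)·1 = 0 ⇒ exp(q) = 0
Π_1 = ω^-1 · f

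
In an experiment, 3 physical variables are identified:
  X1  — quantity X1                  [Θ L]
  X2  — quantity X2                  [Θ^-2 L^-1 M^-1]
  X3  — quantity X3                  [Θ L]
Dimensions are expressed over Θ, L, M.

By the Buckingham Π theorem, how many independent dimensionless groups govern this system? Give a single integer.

1

Write exponents as rows Θ,L,M / cols X1,X2,X3:
  Θ: [ 1 -2  1]
  L: [ 1 -1  1]
  M: [ 0 -1  0]
RREF → pivots at {X1,X2} ⇒ r = 2
3 vars − rank 2 = 1 Π group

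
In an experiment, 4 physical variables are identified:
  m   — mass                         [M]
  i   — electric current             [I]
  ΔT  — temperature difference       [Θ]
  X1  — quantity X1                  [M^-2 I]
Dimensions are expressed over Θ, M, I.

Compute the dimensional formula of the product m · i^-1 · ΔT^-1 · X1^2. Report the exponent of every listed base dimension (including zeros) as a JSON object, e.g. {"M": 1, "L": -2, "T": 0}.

Exponent matrix [Θ,M,I] × [m,i,ΔT,X1]:
  Θ: [ 0  0  1  0]
  M: [ 1  0  0 -2]
  I: [ 0  1  0  1]
  [Θ]: (1)·0+(-1)·0+(-1)·1+(2)·0 = -1
  [M]: (1)·1+(-1)·0+(-1)·0+(2)·-2 = -3
  [I]: (1)·0+(-1)·1+(-1)·0+(2)·1 = 1
⇒ Θ^-1 M^-3 I

{"Θ": -1, "M": -3, "I": 1}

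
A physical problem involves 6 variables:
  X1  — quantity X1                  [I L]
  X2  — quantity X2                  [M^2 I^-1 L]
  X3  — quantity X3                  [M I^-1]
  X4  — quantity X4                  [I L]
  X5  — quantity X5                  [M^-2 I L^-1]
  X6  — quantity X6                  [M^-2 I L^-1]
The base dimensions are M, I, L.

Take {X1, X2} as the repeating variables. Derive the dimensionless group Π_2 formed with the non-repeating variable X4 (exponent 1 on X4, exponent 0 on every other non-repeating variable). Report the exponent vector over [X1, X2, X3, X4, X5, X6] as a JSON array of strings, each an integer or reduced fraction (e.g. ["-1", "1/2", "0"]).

["-1", "0", "0", "1", "0", "0"]

Dimensional matrix (M×I×L by X1×X2×X3×X4×X5×X6):
  M: [ 0  2  1  0 -2 -2]
  I: [ 1 -1 -1  1  1  1]
  L: [ 1  1  0  1 -1 -1]
Row reduction gives pivot columns X1,X2; rank = 2
Pivot set = {X1,X2}, free = {X3,X4,X5,X6}
RREF:
  r0: [   1    0 -1/2    1    0    0]
  r1: [   0    1  1/2    0   -1   -1]
  r2: [   0    0    0    0    0    0]
Fix exponent of X4 at 1, X3 at 0, X5 at 0, X6 at 0; solve each RREF row for its pivot's exponent:
  r0: exp(X1) + (1)·1 = 0 ⇒ exp(X1) = -1
  r1: exp(X2) + (0)·1 = 0 ⇒ exp(X2) = 0
Π_2 = X1^-1 · X4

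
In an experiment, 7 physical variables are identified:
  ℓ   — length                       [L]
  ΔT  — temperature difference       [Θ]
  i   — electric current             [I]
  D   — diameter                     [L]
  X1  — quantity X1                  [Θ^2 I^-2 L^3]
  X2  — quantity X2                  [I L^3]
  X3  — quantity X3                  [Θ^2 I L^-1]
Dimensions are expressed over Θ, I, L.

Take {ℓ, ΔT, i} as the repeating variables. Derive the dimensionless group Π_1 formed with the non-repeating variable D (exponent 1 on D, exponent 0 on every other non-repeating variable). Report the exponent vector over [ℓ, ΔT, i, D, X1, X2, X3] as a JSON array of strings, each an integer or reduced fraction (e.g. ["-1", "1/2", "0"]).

["-1", "0", "0", "1", "0", "0", "0"]

Exponent matrix [Θ,I,L] × [ℓ,ΔT,i,D,X1,X2,X3]:
  Θ: [ 0  1  0  0  2  0  2]
  I: [ 0  0  1  0 -2  1  1]
  L: [ 1  0  0  1  3  3 -1]
Echelon form has 3 nonzero rows (pivots: ℓ,ΔT,i)
Repeat: ℓ,ΔT,i; free: D,X1,X2,X3
RREF:
  r0: [   1    0    0    1    3    3   -1]
  r1: [   0    1    0    0    2    0    2]
  r2: [   0    0    1    0   -2    1    1]
Fix exponent of D at 1, X1 at 0, X2 at 0, X3 at 0; solve each RREF row for its pivot's exponent:
  r0: exp(ℓ) + (1)·1 = 0 ⇒ exp(ℓ) = -1
  r1: exp(ΔT) + (0)·1 = 0 ⇒ exp(ΔT) = 0
  r2: exp(i) + (0)·1 = 0 ⇒ exp(i) = 0
Π_1 = ℓ^-1 · D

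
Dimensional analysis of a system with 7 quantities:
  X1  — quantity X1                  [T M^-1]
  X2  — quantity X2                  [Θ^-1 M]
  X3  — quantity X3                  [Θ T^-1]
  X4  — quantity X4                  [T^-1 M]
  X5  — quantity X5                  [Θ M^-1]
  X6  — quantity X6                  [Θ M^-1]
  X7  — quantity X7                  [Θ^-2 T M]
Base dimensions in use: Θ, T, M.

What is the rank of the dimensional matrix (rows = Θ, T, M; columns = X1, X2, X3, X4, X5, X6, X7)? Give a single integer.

Dimensional matrix (Θ×T×M by X1×X2×X3×X4×X5×X6×X7):
  Θ: [ 0 -1  1  0  1  1 -2]
  T: [ 1  0 -1 -1  0  0  1]
  M: [-1  1  0  1 -1 -1  1]
Echelon form has 2 nonzero rows (pivots: X1,X2)

2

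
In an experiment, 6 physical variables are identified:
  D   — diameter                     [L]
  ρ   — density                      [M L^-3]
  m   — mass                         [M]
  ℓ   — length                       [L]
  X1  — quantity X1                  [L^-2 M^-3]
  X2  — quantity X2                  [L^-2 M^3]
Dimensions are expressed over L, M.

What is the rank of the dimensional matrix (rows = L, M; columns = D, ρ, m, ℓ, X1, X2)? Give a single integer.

Exponent matrix [L,M] × [D,ρ,m,ℓ,X1,X2]:
  L: [ 1 -3  0  1 -2 -2]
  M: [ 0  1  1  0 -3  3]
RREF → pivots at {D,ρ} ⇒ r = 2

2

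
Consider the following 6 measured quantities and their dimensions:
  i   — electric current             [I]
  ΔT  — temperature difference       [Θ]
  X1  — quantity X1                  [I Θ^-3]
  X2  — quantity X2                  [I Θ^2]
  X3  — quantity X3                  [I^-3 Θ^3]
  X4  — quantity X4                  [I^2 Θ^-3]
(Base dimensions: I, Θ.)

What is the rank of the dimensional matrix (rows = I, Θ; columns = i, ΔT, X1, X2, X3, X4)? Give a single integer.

2

Dimensional matrix (I×Θ by i×ΔT×X1×X2×X3×X4):
  I: [ 1  0  1  1 -3  2]
  Θ: [ 0  1 -3  2  3 -3]
Row reduction gives pivot columns i,ΔT; rank = 2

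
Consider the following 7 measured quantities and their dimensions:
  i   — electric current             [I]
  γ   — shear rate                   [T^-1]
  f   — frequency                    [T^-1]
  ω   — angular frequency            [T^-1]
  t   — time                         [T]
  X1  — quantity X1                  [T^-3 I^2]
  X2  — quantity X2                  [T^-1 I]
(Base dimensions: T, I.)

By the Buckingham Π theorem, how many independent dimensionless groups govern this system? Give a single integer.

Write exponents as rows T,I / cols i,γ,f,ω,t,X1,X2:
  T: [ 0 -1 -1 -1  1 -3 -1]
  I: [ 1  0  0  0  0  2  1]
Echelon form has 2 nonzero rows (pivots: i,γ)
7 vars − rank 2 = 5 Π groups

5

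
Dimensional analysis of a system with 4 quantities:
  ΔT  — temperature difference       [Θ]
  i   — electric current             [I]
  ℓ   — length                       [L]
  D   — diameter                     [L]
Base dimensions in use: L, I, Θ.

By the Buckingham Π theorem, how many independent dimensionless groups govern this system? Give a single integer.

Dimensional matrix (L×I×Θ by ΔT×i×ℓ×D):
  L: [ 0  0  1  1]
  I: [ 0  1  0  0]
  Θ: [ 1  0  0  0]
Echelon form has 3 nonzero rows (pivots: ΔT,i,ℓ)
Π count = n − r = 4 − 3 = 1

1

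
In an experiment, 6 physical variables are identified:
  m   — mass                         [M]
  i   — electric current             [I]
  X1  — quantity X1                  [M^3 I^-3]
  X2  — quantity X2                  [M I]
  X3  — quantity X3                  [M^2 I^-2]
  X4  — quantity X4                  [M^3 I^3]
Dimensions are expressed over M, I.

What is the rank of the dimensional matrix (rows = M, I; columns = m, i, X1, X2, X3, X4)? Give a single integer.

Write exponents as rows M,I / cols m,i,X1,X2,X3,X4:
  M: [ 1  0  3  1  2  3]
  I: [ 0  1 -3  1 -2  3]
RREF → pivots at {m,i} ⇒ r = 2

2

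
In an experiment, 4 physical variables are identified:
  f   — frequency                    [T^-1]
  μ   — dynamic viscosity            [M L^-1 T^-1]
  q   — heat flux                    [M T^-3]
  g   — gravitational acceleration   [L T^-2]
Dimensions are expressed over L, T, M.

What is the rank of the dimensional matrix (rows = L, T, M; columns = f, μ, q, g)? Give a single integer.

Exponent matrix [L,T,M] × [f,μ,q,g]:
  L: [ 0 -1  0  1]
  T: [-1 -1 -3 -2]
  M: [ 0  1  1  0]
Row reduction gives pivot columns f,μ,q; rank = 3

3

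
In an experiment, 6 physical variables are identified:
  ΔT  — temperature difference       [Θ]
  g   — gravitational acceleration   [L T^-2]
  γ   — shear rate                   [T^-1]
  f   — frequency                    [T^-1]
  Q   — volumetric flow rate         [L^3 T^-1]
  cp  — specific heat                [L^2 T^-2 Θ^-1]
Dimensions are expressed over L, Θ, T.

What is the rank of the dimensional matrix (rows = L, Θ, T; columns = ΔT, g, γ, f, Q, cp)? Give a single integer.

Dimensional matrix (L×Θ×T by ΔT×g×γ×f×Q×cp):
  L: [ 0  1  0  0  3  2]
  Θ: [ 1  0  0  0  0 -1]
  T: [ 0 -2 -1 -1 -1 -2]
Row reduction gives pivot columns ΔT,g,γ; rank = 3

3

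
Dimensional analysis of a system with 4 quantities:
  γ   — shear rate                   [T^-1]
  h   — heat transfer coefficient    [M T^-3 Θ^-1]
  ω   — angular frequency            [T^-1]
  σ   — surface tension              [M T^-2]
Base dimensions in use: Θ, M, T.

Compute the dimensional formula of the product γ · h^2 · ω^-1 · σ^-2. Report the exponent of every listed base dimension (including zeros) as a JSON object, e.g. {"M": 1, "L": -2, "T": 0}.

Exponent matrix [Θ,M,T] × [γ,h,ω,σ]:
  Θ: [ 0 -1  0  0]
  M: [ 0  1  0  1]
  T: [-1 -3 -1 -2]
  [Θ]: (1)·0+(2)·-1+(-1)·0+(-2)·0 = -2
  [M]: (1)·0+(2)·1+(-1)·0+(-2)·1 = 0
  [T]: (1)·-1+(2)·-3+(-1)·-1+(-2)·-2 = -2
⇒ Θ^-2 T^-2

{"Θ": -2, "M": 0, "T": -2}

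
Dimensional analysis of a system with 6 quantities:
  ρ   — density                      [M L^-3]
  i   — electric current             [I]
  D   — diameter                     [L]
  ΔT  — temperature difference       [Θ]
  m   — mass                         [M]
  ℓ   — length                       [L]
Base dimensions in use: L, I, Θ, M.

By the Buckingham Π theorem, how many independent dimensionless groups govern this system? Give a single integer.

2

Exponent matrix [L,I,Θ,M] × [ρ,i,D,ΔT,m,ℓ]:
  L: [-3  0  1  0  0  1]
  I: [ 0  1  0  0  0  0]
  Θ: [ 0  0  0  1  0  0]
  M: [ 1  0  0  0  1  0]
Echelon form has 4 nonzero rows (pivots: ρ,i,D,ΔT)
n=6, r=4 ⇒ 2 dimensionless groups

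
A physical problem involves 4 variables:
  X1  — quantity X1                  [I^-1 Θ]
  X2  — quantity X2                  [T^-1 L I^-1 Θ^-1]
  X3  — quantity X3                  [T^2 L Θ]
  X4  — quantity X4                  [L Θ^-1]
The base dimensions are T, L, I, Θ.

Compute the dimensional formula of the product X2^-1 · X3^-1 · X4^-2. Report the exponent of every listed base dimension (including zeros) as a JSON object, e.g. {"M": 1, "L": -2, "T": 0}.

{"T": -1, "L": -4, "I": 1, "Θ": 2}

Write exponents as rows T,L,I,Θ / cols X1,X2,X3,X4:
  T: [ 0 -1  2  0]
  L: [ 0  1  1  1]
  I: [-1 -1  0  0]
  Θ: [ 1 -1  1 -1]
  [T]: (-1)·-1+(-1)·2+(-2)·0 = -1
  [L]: (-1)·1+(-1)·1+(-2)·1 = -4
  [I]: (-1)·-1+(-1)·0+(-2)·0 = 1
  [Θ]: (-1)·-1+(-1)·1+(-2)·-1 = 2
⇒ T^-1 L^-4 I Θ^2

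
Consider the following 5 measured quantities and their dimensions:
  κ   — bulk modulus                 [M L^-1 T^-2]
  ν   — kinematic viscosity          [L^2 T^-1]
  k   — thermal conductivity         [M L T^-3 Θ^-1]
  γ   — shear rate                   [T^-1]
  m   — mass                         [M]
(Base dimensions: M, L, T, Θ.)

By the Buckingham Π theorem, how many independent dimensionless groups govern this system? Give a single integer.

Exponent matrix [M,L,T,Θ] × [κ,ν,k,γ,m]:
  M: [ 1  0  1  0  1]
  L: [-1  2  1  0  0]
  T: [-2 -1 -3 -1  0]
  Θ: [ 0  0 -1  0  0]
Echelon form has 4 nonzero rows (pivots: κ,ν,k,γ)
Π count = n − r = 5 − 4 = 1

1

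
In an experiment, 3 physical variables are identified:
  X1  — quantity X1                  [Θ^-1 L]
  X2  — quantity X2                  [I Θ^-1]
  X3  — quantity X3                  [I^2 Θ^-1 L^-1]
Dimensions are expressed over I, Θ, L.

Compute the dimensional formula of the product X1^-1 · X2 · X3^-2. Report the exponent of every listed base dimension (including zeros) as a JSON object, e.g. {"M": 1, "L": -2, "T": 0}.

Write exponents as rows I,Θ,L / cols X1,X2,X3:
  I: [ 0  1  2]
  Θ: [-1 -1 -1]
  L: [ 1  0 -1]
  [I]: (-1)·0+(1)·1+(-2)·2 = -3
  [Θ]: (-1)·-1+(1)·-1+(-2)·-1 = 2
  [L]: (-1)·1+(1)·0+(-2)·-1 = 1
⇒ I^-3 Θ^2 L

{"I": -3, "Θ": 2, "L": 1}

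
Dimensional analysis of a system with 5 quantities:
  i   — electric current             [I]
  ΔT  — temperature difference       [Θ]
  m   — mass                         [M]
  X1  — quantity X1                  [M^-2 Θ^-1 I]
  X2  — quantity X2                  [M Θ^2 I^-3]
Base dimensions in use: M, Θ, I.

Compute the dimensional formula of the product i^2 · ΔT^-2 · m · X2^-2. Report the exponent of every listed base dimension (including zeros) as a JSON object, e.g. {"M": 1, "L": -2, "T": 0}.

Dimensional matrix (M×Θ×I by i×ΔT×m×X1×X2):
  M: [ 0  0  1 -2  1]
  Θ: [ 0  1  0 -1  2]
  I: [ 1  0  0  1 -3]
  [M]: (2)·0+(-2)·0+(1)·1+(-2)·1 = -1
  [Θ]: (2)·0+(-2)·1+(1)·0+(-2)·2 = -6
  [I]: (2)·1+(-2)·0+(1)·0+(-2)·-3 = 8
⇒ M^-1 Θ^-6 I^8

{"M": -1, "Θ": -6, "I": 8}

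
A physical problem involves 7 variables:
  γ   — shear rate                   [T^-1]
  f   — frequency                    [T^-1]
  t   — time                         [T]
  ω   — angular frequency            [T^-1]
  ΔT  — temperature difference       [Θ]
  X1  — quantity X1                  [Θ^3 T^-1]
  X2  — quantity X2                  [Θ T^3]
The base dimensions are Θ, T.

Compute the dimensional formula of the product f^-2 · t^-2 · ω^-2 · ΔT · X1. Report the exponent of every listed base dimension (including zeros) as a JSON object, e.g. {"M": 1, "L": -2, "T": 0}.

Dimensional matrix (Θ×T by γ×f×t×ω×ΔT×X1×X2):
  Θ: [ 0  0  0  0  1  3  1]
  T: [-1 -1  1 -1  0 -1  3]
  [Θ]: (-2)·0+(-2)·0+(-2)·0+(1)·1+(1)·3 = 4
  [T]: (-2)·-1+(-2)·1+(-2)·-1+(1)·0+(1)·-1 = 1
⇒ Θ^4 T

{"Θ": 4, "T": 1}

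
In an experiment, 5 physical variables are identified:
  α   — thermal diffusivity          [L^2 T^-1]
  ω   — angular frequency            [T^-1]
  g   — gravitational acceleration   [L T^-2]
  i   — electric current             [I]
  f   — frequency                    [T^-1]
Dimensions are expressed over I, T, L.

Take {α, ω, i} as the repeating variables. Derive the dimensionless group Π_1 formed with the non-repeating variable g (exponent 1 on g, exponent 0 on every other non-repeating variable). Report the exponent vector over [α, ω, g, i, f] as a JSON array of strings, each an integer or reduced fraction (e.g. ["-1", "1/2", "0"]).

["-1/2", "-3/2", "1", "0", "0"]

Write exponents as rows I,T,L / cols α,ω,g,i,f:
  I: [ 0  0  0  1  0]
  T: [-1 -1 -2  0 -1]
  L: [ 2  0  1  0  0]
Echelon form has 3 nonzero rows (pivots: α,ω,i)
Repeat: α,ω,i; free: g,f
RREF:
  r0: [   1    0  1/2    0    0]
  r1: [   0    1  3/2    0    1]
  r2: [   0    0    0    1    0]
Fix exponent of g at 1, f at 0; solve each RREF row for its pivot's exponent:
  r0: exp(α) + (1/2)·1 = 0 ⇒ exp(α) = -1/2
  r1: exp(ω) + (3/2)·1 = 0 ⇒ exp(ω) = -3/2
  r2: exp(i) + (0)·1 = 0 ⇒ exp(i) = 0
Π_1 = α^(-1/2) · ω^(-3/2) · g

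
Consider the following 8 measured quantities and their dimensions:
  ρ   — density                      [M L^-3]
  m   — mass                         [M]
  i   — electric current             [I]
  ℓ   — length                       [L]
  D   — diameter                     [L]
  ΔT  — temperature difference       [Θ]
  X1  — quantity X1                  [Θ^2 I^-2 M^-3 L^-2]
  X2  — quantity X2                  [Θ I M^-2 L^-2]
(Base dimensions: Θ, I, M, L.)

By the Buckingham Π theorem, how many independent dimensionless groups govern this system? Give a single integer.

Write exponents as rows Θ,I,M,L / cols ρ,m,i,ℓ,D,ΔT,X1,X2:
  Θ: [ 0  0  0  0  0  1  2  1]
  I: [ 0  0  1  0  0  0 -2  1]
  M: [ 1  1  0  0  0  0 -3 -2]
  L: [-3  0  0  1  1  0 -2 -2]
RREF → pivots at {ρ,m,i,ΔT} ⇒ r = 4
n=8, r=4 ⇒ 4 dimensionless groups

4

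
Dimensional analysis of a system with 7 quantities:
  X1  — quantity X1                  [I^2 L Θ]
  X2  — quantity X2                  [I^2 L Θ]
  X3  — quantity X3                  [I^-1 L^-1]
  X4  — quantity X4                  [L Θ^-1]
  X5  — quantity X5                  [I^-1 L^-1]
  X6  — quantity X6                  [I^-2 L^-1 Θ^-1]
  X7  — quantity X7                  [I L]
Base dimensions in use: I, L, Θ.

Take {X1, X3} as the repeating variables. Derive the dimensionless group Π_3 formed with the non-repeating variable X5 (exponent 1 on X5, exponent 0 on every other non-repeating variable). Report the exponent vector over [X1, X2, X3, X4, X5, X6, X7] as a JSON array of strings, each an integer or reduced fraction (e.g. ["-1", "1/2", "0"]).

Exponent matrix [I,L,Θ] × [X1,X2,X3,X4,X5,X6,X7]:
  I: [ 2  2 -1  0 -1 -2  1]
  L: [ 1  1 -1  1 -1 -1  1]
  Θ: [ 1  1  0 -1  0 -1  0]
Echelon form has 2 nonzero rows (pivots: X1,X3)
Repeat: X1,X3; free: X2,X4,X5,X6,X7
RREF:
  r0: [   1    1    0   -1    0   -1    0]
  r1: [   0    0    1   -2    1    0   -1]
  r2: [   0    0    0    0    0    0    0]
Fix exponent of X5 at 1, X2 at 0, X4 at 0, X6 at 0, X7 at 0; solve each RREF row for its pivot's exponent:
  r0: exp(X1) + (0)·1 = 0 ⇒ exp(X1) = 0
  r1: exp(X3) + (1)·1 = 0 ⇒ exp(X3) = -1
Π_3 = X3^-1 · X5

["0", "0", "-1", "0", "1", "0", "0"]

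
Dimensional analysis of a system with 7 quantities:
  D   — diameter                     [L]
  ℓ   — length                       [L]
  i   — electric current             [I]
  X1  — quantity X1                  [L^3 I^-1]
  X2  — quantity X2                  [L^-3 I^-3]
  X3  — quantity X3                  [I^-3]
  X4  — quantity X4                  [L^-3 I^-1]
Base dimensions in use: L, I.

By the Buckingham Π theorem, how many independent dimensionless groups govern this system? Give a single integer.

Dimensional matrix (L×I by D×ℓ×i×X1×X2×X3×X4):
  L: [ 1  1  0  3 -3  0 -3]
  I: [ 0  0  1 -1 -3 -3 -1]
Row reduction gives pivot columns D,i; rank = 2
n=7, r=2 ⇒ 5 dimensionless groups

5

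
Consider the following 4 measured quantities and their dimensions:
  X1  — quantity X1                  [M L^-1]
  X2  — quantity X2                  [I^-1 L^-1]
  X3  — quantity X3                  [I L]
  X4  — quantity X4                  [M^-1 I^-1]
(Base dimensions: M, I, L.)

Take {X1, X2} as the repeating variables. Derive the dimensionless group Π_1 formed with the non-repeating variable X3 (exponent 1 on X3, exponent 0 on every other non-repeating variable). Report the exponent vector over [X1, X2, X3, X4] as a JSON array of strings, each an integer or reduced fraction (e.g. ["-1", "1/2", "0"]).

Write exponents as rows M,I,L / cols X1,X2,X3,X4:
  M: [ 1  0  0 -1]
  I: [ 0 -1  1 -1]
  L: [-1 -1  1  0]
Echelon form has 2 nonzero rows (pivots: X1,X2)
Pivot set = {X1,X2}, free = {X3,X4}
RREF:
  r0: [   1    0    0   -1]
  r1: [   0    1   -1    1]
  r2: [   0    0    0    0]
Fix exponent of X3 at 1, X4 at 0; solve each RREF row for its pivot's exponent:
  r0: exp(X1) + (0)·1 = 0 ⇒ exp(X1) = 0
  r1: exp(X2) + (-1)·1 = 0 ⇒ exp(X2) = 1
Π_1 = X2 · X3

["0", "1", "1", "0"]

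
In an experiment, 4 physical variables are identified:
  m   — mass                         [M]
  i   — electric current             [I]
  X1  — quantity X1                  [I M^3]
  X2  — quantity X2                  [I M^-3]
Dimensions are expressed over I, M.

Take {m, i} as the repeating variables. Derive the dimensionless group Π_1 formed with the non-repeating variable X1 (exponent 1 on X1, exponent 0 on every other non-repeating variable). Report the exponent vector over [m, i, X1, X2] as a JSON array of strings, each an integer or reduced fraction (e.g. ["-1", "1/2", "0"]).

["-3", "-1", "1", "0"]

Dimensional matrix (I×M by m×i×X1×X2):
  I: [ 0  1  1  1]
  M: [ 1  0  3 -3]
Echelon form has 2 nonzero rows (pivots: m,i)
Repeat: m,i; free: X1,X2
RREF:
  r0: [   1    0    3   -3]
  r1: [   0    1    1    1]
Fix exponent of X1 at 1, X2 at 0; solve each RREF row for its pivot's exponent:
  r0: exp(m) + (3)·1 = 0 ⇒ exp(m) = -3
  r1: exp(i) + (1)·1 = 0 ⇒ exp(i) = -1
Π_1 = m^-3 · i^-1 · X1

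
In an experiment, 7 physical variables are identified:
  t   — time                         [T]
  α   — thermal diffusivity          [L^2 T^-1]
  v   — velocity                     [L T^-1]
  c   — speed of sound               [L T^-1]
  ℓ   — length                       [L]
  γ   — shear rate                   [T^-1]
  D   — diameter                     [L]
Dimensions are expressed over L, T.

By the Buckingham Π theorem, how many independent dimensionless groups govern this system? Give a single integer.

5

Dimensional matrix (L×T by t×α×v×c×ℓ×γ×D):
  L: [ 0  2  1  1  1  0  1]
  T: [ 1 -1 -1 -1  0 -1  0]
RREF → pivots at {t,α} ⇒ r = 2
7 vars − rank 2 = 5 Π groups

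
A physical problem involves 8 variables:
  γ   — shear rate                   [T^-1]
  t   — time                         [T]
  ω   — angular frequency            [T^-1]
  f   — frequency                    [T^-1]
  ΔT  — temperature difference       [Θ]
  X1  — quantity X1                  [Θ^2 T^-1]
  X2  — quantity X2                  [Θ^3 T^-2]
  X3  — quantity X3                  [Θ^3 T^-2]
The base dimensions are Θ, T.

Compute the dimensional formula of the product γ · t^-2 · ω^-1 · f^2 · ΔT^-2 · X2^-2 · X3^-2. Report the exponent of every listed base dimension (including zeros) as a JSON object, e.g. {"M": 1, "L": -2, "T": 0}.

Dimensional matrix (Θ×T by γ×t×ω×f×ΔT×X1×X2×X3):
  Θ: [ 0  0  0  0  1  2  3  3]
  T: [-1  1 -1 -1  0 -1 -2 -2]
  [Θ]: (1)·0+(-2)·0+(-1)·0+(2)·0+(-2)·1+(-2)·3+(-2)·3 = -14
  [T]: (1)·-1+(-2)·1+(-1)·-1+(2)·-1+(-2)·0+(-2)·-2+(-2)·-2 = 4
⇒ Θ^-14 T^4

{"Θ": -14, "T": 4}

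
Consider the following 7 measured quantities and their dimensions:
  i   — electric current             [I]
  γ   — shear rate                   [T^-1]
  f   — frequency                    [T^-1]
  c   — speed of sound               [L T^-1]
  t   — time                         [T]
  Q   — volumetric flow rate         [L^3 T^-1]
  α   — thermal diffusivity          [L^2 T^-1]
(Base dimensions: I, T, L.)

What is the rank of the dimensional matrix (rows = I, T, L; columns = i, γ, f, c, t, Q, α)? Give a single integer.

3

Write exponents as rows I,T,L / cols i,γ,f,c,t,Q,α:
  I: [ 1  0  0  0  0  0  0]
  T: [ 0 -1 -1 -1  1 -1 -1]
  L: [ 0  0  0  1  0  3  2]
RREF → pivots at {i,γ,c} ⇒ r = 3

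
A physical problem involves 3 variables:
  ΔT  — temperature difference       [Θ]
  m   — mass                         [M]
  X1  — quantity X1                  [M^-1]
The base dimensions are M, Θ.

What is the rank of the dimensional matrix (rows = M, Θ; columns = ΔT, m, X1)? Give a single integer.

2

Write exponents as rows M,Θ / cols ΔT,m,X1:
  M: [ 0  1 -1]
  Θ: [ 1  0  0]
Row reduction gives pivot columns ΔT,m; rank = 2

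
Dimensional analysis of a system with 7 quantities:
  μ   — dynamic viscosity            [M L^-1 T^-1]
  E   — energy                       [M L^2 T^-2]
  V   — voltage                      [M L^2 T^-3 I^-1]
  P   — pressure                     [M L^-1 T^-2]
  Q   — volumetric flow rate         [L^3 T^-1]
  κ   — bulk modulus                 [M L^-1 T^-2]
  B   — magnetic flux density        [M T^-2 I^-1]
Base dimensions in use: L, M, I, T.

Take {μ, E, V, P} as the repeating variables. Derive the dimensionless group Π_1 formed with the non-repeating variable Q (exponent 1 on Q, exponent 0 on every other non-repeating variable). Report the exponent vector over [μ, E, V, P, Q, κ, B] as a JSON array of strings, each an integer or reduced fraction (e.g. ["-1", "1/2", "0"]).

Write exponents as rows L,M,I,T / cols μ,E,V,P,Q,κ,B:
  L: [-1  2  2 -1  3 -1  0]
  M: [ 1  1  1  1  0  1  1]
  I: [ 0  0 -1  0  0  0 -1]
  T: [-1 -2 -3 -2 -1 -2 -2]
RREF → pivots at {μ,E,V,P} ⇒ r = 4
Repeat: μ,E,V,P; free: Q,κ,B
RREF:
  r0: [   1    0    0    0   -1    0    1]
  r1: [   0    1    0    0    1    0 -2/3]
  r2: [   0    0    1    0    0    0    1]
  r3: [   0    0    0    1    0    1 -1/3]
Fix exponent of Q at 1, κ at 0, B at 0; solve each RREF row for its pivot's exponent:
  r0: exp(μ) + (-1)·1 = 0 ⇒ exp(μ) = 1
  r1: exp(E) + (1)·1 = 0 ⇒ exp(E) = -1
  r2: exp(V) + (0)·1 = 0 ⇒ exp(V) = 0
  r3: exp(P) + (0)·1 = 0 ⇒ exp(P) = 0
Π_1 = μ · E^-1 · Q

["1", "-1", "0", "0", "1", "0", "0"]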